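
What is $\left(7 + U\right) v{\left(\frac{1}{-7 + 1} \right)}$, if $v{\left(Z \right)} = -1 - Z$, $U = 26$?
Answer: $- \frac{55}{2} \approx -27.5$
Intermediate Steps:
$\left(7 + U\right) v{\left(\frac{1}{-7 + 1} \right)} = \left(7 + 26\right) \left(-1 - \frac{1}{-7 + 1}\right) = 33 \left(-1 - \frac{1}{-6}\right) = 33 \left(-1 - - \frac{1}{6}\right) = 33 \left(-1 + \frac{1}{6}\right) = 33 \left(- \frac{5}{6}\right) = - \frac{55}{2}$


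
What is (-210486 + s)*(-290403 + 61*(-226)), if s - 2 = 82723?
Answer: 38863490829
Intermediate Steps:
s = 82725 (s = 2 + 82723 = 82725)
(-210486 + s)*(-290403 + 61*(-226)) = (-210486 + 82725)*(-290403 + 61*(-226)) = -127761*(-290403 - 13786) = -127761*(-304189) = 38863490829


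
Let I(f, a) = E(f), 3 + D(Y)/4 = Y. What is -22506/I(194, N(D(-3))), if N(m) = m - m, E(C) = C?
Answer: -11253/97 ≈ -116.01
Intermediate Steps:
D(Y) = -12 + 4*Y
N(m) = 0
I(f, a) = f
-22506/I(194, N(D(-3))) = -22506/194 = -22506*1/194 = -11253/97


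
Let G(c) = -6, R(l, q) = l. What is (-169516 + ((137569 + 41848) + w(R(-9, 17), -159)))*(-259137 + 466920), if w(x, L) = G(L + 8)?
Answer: 2056012785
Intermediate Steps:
w(x, L) = -6
(-169516 + ((137569 + 41848) + w(R(-9, 17), -159)))*(-259137 + 466920) = (-169516 + ((137569 + 41848) - 6))*(-259137 + 466920) = (-169516 + (179417 - 6))*207783 = (-169516 + 179411)*207783 = 9895*207783 = 2056012785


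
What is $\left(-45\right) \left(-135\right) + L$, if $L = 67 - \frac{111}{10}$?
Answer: $\frac{61309}{10} \approx 6130.9$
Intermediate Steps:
$L = \frac{559}{10}$ ($L = 67 - \frac{111}{10} = \frac{559}{10} \approx 55.9$)
$\left(-45\right) \left(-135\right) + L = \left(-45\right) \left(-135\right) + \frac{559}{10} = 6075 + \frac{559}{10} = \frac{61309}{10}$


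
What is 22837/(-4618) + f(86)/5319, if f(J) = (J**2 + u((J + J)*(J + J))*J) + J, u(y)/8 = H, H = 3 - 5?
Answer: -93272495/24563142 ≈ -3.7973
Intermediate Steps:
H = -2
u(y) = -16 (u(y) = 8*(-2) = -16)
f(J) = J**2 - 15*J (f(J) = (J**2 - 16*J) + J = J**2 - 15*J)
22837/(-4618) + f(86)/5319 = 22837/(-4618) + (86*(-15 + 86))/5319 = 22837*(-1/4618) + (86*71)*(1/5319) = -22837/4618 + 6106*(1/5319) = -22837/4618 + 6106/5319 = -93272495/24563142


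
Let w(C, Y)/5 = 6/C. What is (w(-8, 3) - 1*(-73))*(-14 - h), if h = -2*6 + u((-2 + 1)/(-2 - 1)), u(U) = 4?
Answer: -831/2 ≈ -415.50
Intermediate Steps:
w(C, Y) = 30/C (w(C, Y) = 5*(6/C) = 30/C)
h = -8 (h = -2*6 + 4 = -12 + 4 = -8)
(w(-8, 3) - 1*(-73))*(-14 - h) = (30/(-8) - 1*(-73))*(-14 - 1*(-8)) = (30*(-⅛) + 73)*(-14 + 8) = (-15/4 + 73)*(-6) = (277/4)*(-6) = -831/2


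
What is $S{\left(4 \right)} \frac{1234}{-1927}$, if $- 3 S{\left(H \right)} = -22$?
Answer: $- \frac{27148}{5781} \approx -4.6961$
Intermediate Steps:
$S{\left(H \right)} = \frac{22}{3}$ ($S{\left(H \right)} = \left(- \frac{1}{3}\right) \left(-22\right) = \frac{22}{3}$)
$S{\left(4 \right)} \frac{1234}{-1927} = \frac{22 \frac{1234}{-1927}}{3} = \frac{22 \cdot 1234 \left(- \frac{1}{1927}\right)}{3} = \frac{22}{3} \left(- \frac{1234}{1927}\right) = - \frac{27148}{5781}$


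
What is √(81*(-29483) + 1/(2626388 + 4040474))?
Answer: 5*I*√4245800792991697262/6666862 ≈ 1545.4*I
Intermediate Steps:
√(81*(-29483) + 1/(2626388 + 4040474)) = √(-2388123 + 1/6666862) = √(-15921286480025/6666862) = 5*I*√4245800792991697262/6666862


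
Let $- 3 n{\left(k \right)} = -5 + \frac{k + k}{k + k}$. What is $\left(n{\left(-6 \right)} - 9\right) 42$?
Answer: $-322$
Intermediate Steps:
$n{\left(k \right)} = \frac{4}{3}$ ($n{\left(k \right)} = - \frac{-5 + \frac{k + k}{k + k}}{3} = - \frac{-5 + \frac{2 k}{2 k}}{3} = - \frac{-5 + 2 k \frac{1}{2 k}}{3} = - \frac{-5 + 1}{3} = \left(- \frac{1}{3}\right) \left(-4\right) = \frac{4}{3}$)
$\left(n{\left(-6 \right)} - 9\right) 42 = \left(\frac{4}{3} - 9\right) 42 = \left(- \frac{23}{3}\right) 42 = -322$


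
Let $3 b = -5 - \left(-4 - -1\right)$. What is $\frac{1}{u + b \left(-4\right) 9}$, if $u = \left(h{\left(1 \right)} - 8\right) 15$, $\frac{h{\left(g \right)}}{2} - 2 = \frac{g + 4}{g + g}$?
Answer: $\frac{1}{39} \approx 0.025641$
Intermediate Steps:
$b = - \frac{2}{3}$ ($b = \frac{-5 - \left(-4 - -1\right)}{3} = \frac{-5 - \left(-4 + 1\right)}{3} = \frac{-5 - -3}{3} = \frac{-5 + 3}{3} = \frac{1}{3} \left(-2\right) = - \frac{2}{3} \approx -0.66667$)
$h{\left(g \right)} = 4 + \frac{4 + g}{g}$ ($h{\left(g \right)} = 4 + 2 \frac{g + 4}{g + g} = 4 + 2 \frac{4 + g}{2 g} = 4 + \frac{4 + g}{g}$)
$u = 15$ ($u = \left(\left(5 + \frac{4}{1}\right) - 8\right) 15 = \left(\left(5 + 4 \cdot 1\right) - 8\right) 15 = \left(\left(5 + 4\right) - 8\right) 15 = \left(9 - 8\right) 15 = 1 \cdot 15 = 15$)
$\frac{1}{u + b \left(-4\right) 9} = \frac{1}{15 + \left(- \frac{2}{3}\right) \left(-4\right) 9} = \frac{1}{15 + \frac{8}{3} \cdot 9} = \frac{1}{15 + 24} = \frac{1}{39}$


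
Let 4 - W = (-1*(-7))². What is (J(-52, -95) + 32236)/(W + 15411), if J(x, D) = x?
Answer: 5364/2561 ≈ 2.0945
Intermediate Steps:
W = -45 (W = 4 - (-1*(-7))² = 4 - 1*7² = 4 - 1*49 = 4 - 49 = -45)
(J(-52, -95) + 32236)/(W + 15411) = (-52 + 32236)/(-45 + 15411) = 32184/15366 = 32184*(1/15366) = 5364/2561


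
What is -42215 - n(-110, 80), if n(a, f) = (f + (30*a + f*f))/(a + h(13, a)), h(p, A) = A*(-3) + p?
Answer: -9839275/233 ≈ -42229.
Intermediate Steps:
h(p, A) = p - 3*A (h(p, A) = -3*A + p = p - 3*A)
n(a, f) = (f + f² + 30*a)/(13 - 2*a) (n(a, f) = (f + (30*a + f*f))/(a + (13 - 3*a)) = (f + (30*a + f²))/(13 - 2*a) = (f + (f² + 30*a))/(13 - 2*a) = (f + f² + 30*a)/(13 - 2*a))
-42215 - n(-110, 80) = -42215 - (-1*80 - 1*80² - 30*(-110))/(-13 + 2*(-110)) = -42215 - (-80 - 1*6400 + 3300)/(-13 - 220) = -42215 - (-80 - 6400 + 3300)/(-233) = -42215 - (-1)*(-3180)/233 = -42215 - 1*3180/233 = -42215 - 3180/233 = -9839275/233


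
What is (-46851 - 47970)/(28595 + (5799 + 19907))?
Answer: -94821/54301 ≈ -1.7462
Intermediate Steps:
(-46851 - 47970)/(28595 + (5799 + 19907)) = -94821/(28595 + 25706) = -94821/54301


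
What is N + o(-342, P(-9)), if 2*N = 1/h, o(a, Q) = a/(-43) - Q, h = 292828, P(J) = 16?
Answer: -202636933/25183208 ≈ -8.0465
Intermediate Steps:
o(a, Q) = -Q - a/43 (o(a, Q) = a*(-1/43) - Q = -a/43 - Q = -Q - a/43)
N = 1/585656 (N = (½)/292828 = (½)*(1/292828) = 1/585656 ≈ 1.7075e-6)
N + o(-342, P(-9)) = 1/585656 + (-1*16 - 1/43*(-342)) = 1/585656 + (-16 + 342/43) = 1/585656 - 346/43 = -202636933/25183208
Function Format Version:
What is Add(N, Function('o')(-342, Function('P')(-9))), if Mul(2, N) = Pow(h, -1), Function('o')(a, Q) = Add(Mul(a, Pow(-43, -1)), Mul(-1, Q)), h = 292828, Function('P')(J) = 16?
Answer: Rational(-202636933, 25183208) ≈ -8.0465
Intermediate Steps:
Function('o')(a, Q) = Add(Mul(-1, Q), Mul(Rational(-1, 43), a)) (Function('o')(a, Q) = Add(Mul(a, Rational(-1, 43)), Mul(-1, Q)) = Add(Mul(Rational(-1, 43), a), Mul(-1, Q)) = Add(Mul(-1, Q), Mul(Rational(-1, 43), a)))
N = Rational(1, 585656) (N = Mul(Rational(1, 2), Pow(292828, -1)) = Mul(Rational(1, 2), Rational(1, 292828)) = Rational(1, 585656) ≈ 1.7075e-6)
Add(N, Function('o')(-342, Function('P')(-9))) = Add(Rational(1, 585656), Add(Mul(-1, 16), Mul(Rational(-1, 43), -342))) = Add(Rational(1, 585656), Add(-16, Rational(342, 43))) = Add(Rational(1, 585656), Rational(-346, 43)) = Rational(-202636933, 25183208)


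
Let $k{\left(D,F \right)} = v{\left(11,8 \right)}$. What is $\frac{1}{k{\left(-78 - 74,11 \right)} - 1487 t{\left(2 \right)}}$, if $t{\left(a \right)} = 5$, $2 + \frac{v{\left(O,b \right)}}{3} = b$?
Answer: $- \frac{1}{7417} \approx -0.00013483$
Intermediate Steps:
$v{\left(O,b \right)} = -6 + 3 b$
$k{\left(D,F \right)} = 18$ ($k{\left(D,F \right)} = -6 + 3 \cdot 8 = -6 + 24 = 18$)
$\frac{1}{k{\left(-78 - 74,11 \right)} - 1487 t{\left(2 \right)}} = \frac{1}{18 - 7435} = \frac{1}{-7417} = - \frac{1}{7417}$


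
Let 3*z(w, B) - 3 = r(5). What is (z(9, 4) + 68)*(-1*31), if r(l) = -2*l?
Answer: -6107/3 ≈ -2035.7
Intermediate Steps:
z(w, B) = -7/3 (z(w, B) = 1 + (-2*5)/3 = 1 + (⅓)*(-10) = 1 - 10/3 = -7/3)
(z(9, 4) + 68)*(-1*31) = (-7/3 + 68)*(-1*31) = (197/3)*(-31) = -6107/3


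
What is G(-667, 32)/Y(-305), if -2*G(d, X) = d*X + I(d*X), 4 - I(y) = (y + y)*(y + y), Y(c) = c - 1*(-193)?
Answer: -455571671/56 ≈ -8.1352e+6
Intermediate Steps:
Y(c) = 193 + c (Y(c) = c + 193 = 193 + c)
I(y) = 4 - 4*y² (I(y) = 4 - (y + y)*(y + y) = 4 - 2*y*2*y = 4 - 4*y²)
G(d, X) = -2 + 2*X²*d² - X*d/2 (G(d, X) = -(d*X + (4 - 4*X²*d²))/2 = -(X*d + (4 - 4*X²*d²))/2 = -(4 + X*d - 4*X²*d²)/2 = -2 + 2*X²*d² - X*d/2)
G(-667, 32)/Y(-305) = (-2 + 2*32²*(-667)² - ½*32*(-667))/(193 - 305) = (-2 + 2*1024*444889 + 10672)/(-112) = (-2 + 911132672 + 10672)*(-1/112) = 911143342*(-1/112) = -455571671/56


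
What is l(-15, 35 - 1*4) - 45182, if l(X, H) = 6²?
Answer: -45146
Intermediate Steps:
l(X, H) = 36
l(-15, 35 - 1*4) - 45182 = 36 - 45182 = -45146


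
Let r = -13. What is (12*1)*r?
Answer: -156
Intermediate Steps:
(12*1)*r = (12*1)*(-13) = 12*(-13) = -156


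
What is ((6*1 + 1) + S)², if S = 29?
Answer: 1296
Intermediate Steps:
((6*1 + 1) + S)² = ((6*1 + 1) + 29)² = ((6 + 1) + 29)² = (7 + 29)² = 36² = 1296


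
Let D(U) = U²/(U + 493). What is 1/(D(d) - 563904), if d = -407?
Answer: -86/48330095 ≈ -1.7794e-6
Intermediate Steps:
D(U) = U²/(493 + U)
1/(D(d) - 563904) = 1/((-407)²/(493 - 407) - 563904) = 1/(165649/86 - 563904) = 1/(-48330095/86) = -86/48330095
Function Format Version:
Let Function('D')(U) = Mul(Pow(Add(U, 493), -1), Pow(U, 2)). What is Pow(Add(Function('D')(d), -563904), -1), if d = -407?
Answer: Rational(-86, 48330095) ≈ -1.7794e-6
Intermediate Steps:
Function('D')(U) = Mul(Pow(U, 2), Pow(Add(493, U), -1)) (Function('D')(U) = Mul(Pow(Add(493, U), -1), Pow(U, 2)) = Mul(Pow(U, 2), Pow(Add(493, U), -1)))
Pow(Add(Function('D')(d), -563904), -1) = Pow(Add(Mul(Pow(-407, 2), Pow(Add(493, -407), -1)), -563904), -1) = Pow(Add(Mul(165649, Pow(86, -1)), -563904), -1) = Pow(Add(Mul(165649, Rational(1, 86)), -563904), -1) = Pow(Add(Rational(165649, 86), -563904), -1) = Pow(Rational(-48330095, 86), -1) = Rational(-86, 48330095)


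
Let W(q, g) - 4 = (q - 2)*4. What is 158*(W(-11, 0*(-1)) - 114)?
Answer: -25596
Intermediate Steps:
W(q, g) = -4 + 4*q (W(q, g) = 4 + (q - 2)*4 = 4 + (-2 + q)*4 = 4 + (-8 + 4*q) = -4 + 4*q)
158*(W(-11, 0*(-1)) - 114) = 158*((-4 + 4*(-11)) - 114) = 158*((-4 - 44) - 114) = 158*(-48 - 114) = 158*(-162) = -25596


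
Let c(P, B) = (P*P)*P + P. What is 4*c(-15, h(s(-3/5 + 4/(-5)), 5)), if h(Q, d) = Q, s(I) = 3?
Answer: -13560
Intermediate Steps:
c(P, B) = P + P³ (c(P, B) = P²*P + P = P³ + P = P + P³)
4*c(-15, h(s(-3/5 + 4/(-5)), 5)) = 4*(-15 + (-15)³) = 4*(-15 - 3375) = 4*(-3390) = -13560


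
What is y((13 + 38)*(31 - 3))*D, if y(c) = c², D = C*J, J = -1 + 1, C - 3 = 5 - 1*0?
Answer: 0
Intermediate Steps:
C = 8 (C = 3 + (5 - 1*0) = 3 + (5 + 0) = 3 + 5 = 8)
J = 0
D = 0 (D = 8*0 = 0)
y((13 + 38)*(31 - 3))*D = ((13 + 38)*(31 - 3))²*0 = (51*28)²*0 = 1428²*0 = 2039184*0 = 0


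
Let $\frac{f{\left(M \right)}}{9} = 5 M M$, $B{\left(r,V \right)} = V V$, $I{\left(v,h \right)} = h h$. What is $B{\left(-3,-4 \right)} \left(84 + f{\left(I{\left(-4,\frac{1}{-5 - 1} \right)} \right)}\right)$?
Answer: $\frac{12101}{9} \approx 1344.6$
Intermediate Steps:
$I{\left(v,h \right)} = h^{2}$
$B{\left(r,V \right)} = V^{2}$
$f{\left(M \right)} = 45 M^{2}$ ($f{\left(M \right)} = 9 \cdot 5 M M = 9 \cdot 5 M^{2} = 45 M^{2}$)
$B{\left(-3,-4 \right)} \left(84 + f{\left(I{\left(-4,\frac{1}{-5 - 1} \right)} \right)}\right) = \left(-4\right)^{2} \left(84 + 45 \left(\left(\frac{1}{-5 - 1}\right)^{2}\right)^{2}\right) = 16 \left(84 + 45 \left(\left(\frac{1}{-6}\right)^{2}\right)^{2}\right) = 16 \left(84 + 45 \left(\left(- \frac{1}{6}\right)^{2}\right)^{2}\right) = 16 \left(84 + \frac{45}{1296}\right) = 16 \left(84 + 45 \cdot \frac{1}{1296}\right) = 16 \left(84 + \frac{5}{144}\right) = 16 \cdot \frac{12101}{144} = \frac{12101}{9}$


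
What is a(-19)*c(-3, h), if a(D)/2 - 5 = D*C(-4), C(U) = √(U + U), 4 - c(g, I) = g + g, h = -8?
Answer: 100 - 760*I*√2 ≈ 100.0 - 1074.8*I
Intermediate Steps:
c(g, I) = 4 - 2*g (c(g, I) = 4 - (g + g) = 4 - 2*g)
C(U) = √2*√U (C(U) = √(2*U) = √2*√U)
a(D) = 10 + 4*I*D*√2 (a(D) = 10 + 2*(D*(√2*√(-4))) = 10 + 2*(D*(√2*(2*I))) = 10 + 2*(D*(2*I*√2)) = 10 + 2*(2*I*D*√2) = 10 + 4*I*D*√2)
a(-19)*c(-3, h) = (10 + 4*I*(-19)*√2)*(4 - 2*(-3)) = (10 - 76*I*√2)*(4 + 6) = (10 - 76*I*√2)*10 = 100 - 760*I*√2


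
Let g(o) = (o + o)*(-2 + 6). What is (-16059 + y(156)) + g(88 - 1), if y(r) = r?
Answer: -15207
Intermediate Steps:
g(o) = 8*o (g(o) = (2*o)*4 = 8*o)
(-16059 + y(156)) + g(88 - 1) = (-16059 + 156) + 8*(88 - 1) = -15903 + 8*87 = -15903 + 696 = -15207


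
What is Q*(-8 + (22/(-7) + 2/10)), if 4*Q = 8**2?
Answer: -6128/35 ≈ -175.09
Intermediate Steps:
Q = 16 (Q = (1/4)*8**2 = (1/4)*64 = 16)
Q*(-8 + (22/(-7) + 2/10)) = 16*(-8 + (22/(-7) + 2/10)) = 16*(-8 + (22*(-1/7) + 2*(1/10))) = 16*(-8 + (-22/7 + 1/5)) = 16*(-8 - 103/35) = 16*(-383/35) = -6128/35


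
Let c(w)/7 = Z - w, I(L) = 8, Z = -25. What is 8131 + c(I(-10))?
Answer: 7900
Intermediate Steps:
c(w) = -175 - 7*w (c(w) = 7*(-25 - w) = -175 - 7*w)
8131 + c(I(-10)) = 8131 + (-175 - 7*8) = 8131 + (-175 - 56) = 8131 - 231 = 7900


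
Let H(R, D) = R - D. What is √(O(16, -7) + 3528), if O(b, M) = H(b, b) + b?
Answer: 2*√886 ≈ 59.531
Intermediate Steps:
O(b, M) = b (O(b, M) = (b - b) + b = 0 + b = b)
√(O(16, -7) + 3528) = √(16 + 3528) = √3544 = 2*√886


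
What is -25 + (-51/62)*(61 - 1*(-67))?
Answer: -4039/31 ≈ -130.29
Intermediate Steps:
-25 + (-51/62)*(61 - 1*(-67)) = -25 + (-51*1/62)*(61 + 67) = -25 - 51/62*128 = -25 - 3264/31 = -4039/31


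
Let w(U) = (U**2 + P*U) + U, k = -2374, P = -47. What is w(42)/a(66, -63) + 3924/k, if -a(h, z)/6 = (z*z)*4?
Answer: -1111267/673029 ≈ -1.6511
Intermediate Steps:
a(h, z) = -24*z**2 (a(h, z) = -6*z*z*4 = -6*z**2*4 = -24*z**2)
w(U) = U**2 - 46*U (w(U) = (U**2 - 47*U) + U = U**2 - 46*U)
w(42)/a(66, -63) + 3924/k = (42*(-46 + 42))/((-24*(-63)**2)) + 3924/(-2374) = (42*(-4))/((-24*3969)) + 3924*(-1/2374) = -168/(-95256) - 1962/1187 = -168*(-1/95256) - 1962/1187 = 1/567 - 1962/1187 = -1111267/673029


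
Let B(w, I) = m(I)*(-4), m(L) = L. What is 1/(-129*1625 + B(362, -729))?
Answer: -1/206709 ≈ -4.8377e-6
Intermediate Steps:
B(w, I) = -4*I (B(w, I) = I*(-4) = -4*I)
1/(-129*1625 + B(362, -729)) = 1/(-129*1625 - 4*(-729)) = 1/(-209625 + 2916) = 1/(-206709) = -1/206709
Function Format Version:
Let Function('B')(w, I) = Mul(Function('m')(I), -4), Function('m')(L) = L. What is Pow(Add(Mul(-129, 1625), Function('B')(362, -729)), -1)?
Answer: Rational(-1, 206709) ≈ -4.8377e-6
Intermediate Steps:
Function('B')(w, I) = Mul(-4, I) (Function('B')(w, I) = Mul(I, -4) = Mul(-4, I))
Pow(Add(Mul(-129, 1625), Function('B')(362, -729)), -1) = Pow(Add(Mul(-129, 1625), Mul(-4, -729)), -1) = Pow(Add(-209625, 2916), -1) = Pow(-206709, -1) = Rational(-1, 206709)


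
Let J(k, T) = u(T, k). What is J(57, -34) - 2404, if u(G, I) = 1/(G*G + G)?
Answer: -2697287/1122 ≈ -2404.0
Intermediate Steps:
u(G, I) = 1/(G + G²) (u(G, I) = 1/(G² + G) = 1/(G + G²))
J(k, T) = 1/(T*(1 + T))
J(57, -34) - 2404 = 1/((-34)*(1 - 34)) - 2404 = -1/34/(-33) - 2404 = -1/34*(-1/33) - 2404 = 1/1122 - 2404 = -2697287/1122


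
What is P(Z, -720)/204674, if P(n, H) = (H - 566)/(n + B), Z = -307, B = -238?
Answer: 643/55773665 ≈ 1.1529e-5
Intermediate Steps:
P(n, H) = (-566 + H)/(-238 + n) (P(n, H) = (H - 566)/(n - 238) = (-566 + H)/(-238 + n))
P(Z, -720)/204674 = ((-566 - 720)/(-238 - 307))/204674 = (-1286/(-545))*(1/204674) = -1/545*(-1286)*(1/204674) = (1286/545)*(1/204674) = 643/55773665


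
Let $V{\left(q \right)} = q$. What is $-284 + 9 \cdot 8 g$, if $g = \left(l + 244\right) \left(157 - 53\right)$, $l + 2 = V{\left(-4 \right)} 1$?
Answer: $1781860$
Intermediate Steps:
$l = -6$ ($l = -2 - 4 = -6$)
$g = 24752$ ($g = \left(-6 + 244\right) \left(157 - 53\right) = 238 \cdot 104 = 24752$)
$-284 + 9 \cdot 8 g = -284 + 9 \cdot 8 \cdot 24752 = -284 + 72 \cdot 24752 = -284 + 1782144 = 1781860$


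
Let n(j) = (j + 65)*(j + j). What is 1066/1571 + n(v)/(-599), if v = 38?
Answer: -11659254/941029 ≈ -12.390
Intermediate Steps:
n(j) = 2*j*(65 + j) (n(j) = (65 + j)*(2*j) = 2*j*(65 + j))
1066/1571 + n(v)/(-599) = 1066/1571 + (2*38*(65 + 38))/(-599) = 1066*(1/1571) + (2*38*103)*(-1/599) = 1066/1571 + 7828*(-1/599) = 1066/1571 - 7828/599 = -11659254/941029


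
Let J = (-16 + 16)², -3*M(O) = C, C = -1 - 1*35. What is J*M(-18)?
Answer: 0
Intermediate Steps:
C = -36 (C = -1 - 35 = -36)
M(O) = 12 (M(O) = -⅓*(-36) = 12)
J = 0 (J = 0² = 0)
J*M(-18) = 0*12 = 0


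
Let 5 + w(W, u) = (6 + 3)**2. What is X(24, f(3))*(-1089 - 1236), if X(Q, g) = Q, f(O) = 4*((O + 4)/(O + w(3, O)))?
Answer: -55800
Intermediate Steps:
w(W, u) = 76 (w(W, u) = -5 + (6 + 3)**2 = -5 + 9**2 = -5 + 81 = 76)
f(O) = 4*(4 + O)/(76 + O) (f(O) = 4*((O + 4)/(O + 76)) = 4*((4 + O)/(76 + O)) = 4*(4 + O)/(76 + O))
X(24, f(3))*(-1089 - 1236) = 24*(-1089 - 1236) = 24*(-2325) = -55800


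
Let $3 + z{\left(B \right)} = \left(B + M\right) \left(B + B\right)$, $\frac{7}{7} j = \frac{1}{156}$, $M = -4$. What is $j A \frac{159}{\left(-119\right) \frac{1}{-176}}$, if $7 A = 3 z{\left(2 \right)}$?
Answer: $- \frac{76956}{10829} \approx -7.1065$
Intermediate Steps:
$j = \frac{1}{156} \approx 0.0064103$
$z{\left(B \right)} = -3 + 2 B \left(-4 + B\right)$ ($z{\left(B \right)} = -3 + \left(B - 4\right) \left(B + B\right) = -3 + \left(-4 + B\right) 2 B = -3 + 2 B \left(-4 + B\right)$)
$A = - \frac{33}{7}$ ($A = \frac{3 \left(-3 - 16 + 2 \cdot 2^{2}\right)}{7} = \frac{3 \left(-3 - 16 + 2 \cdot 4\right)}{7} = \frac{3 \left(-3 - 16 + 8\right)}{7} = \frac{3 \left(-11\right)}{7} = \frac{1}{7} \left(-33\right) = - \frac{33}{7} \approx -4.7143$)
$j A \frac{159}{\left(-119\right) \frac{1}{-176}} = \frac{1}{156} \left(- \frac{33}{7}\right) \frac{159}{\left(-119\right) \frac{1}{-176}} = - \frac{11 \frac{159}{\left(-119\right) \left(- \frac{1}{176}\right)}}{364} = - \frac{11 \frac{159}{\frac{119}{176}}}{364} = - \frac{11 \cdot 159 \cdot \frac{176}{119}}{364} = \left(- \frac{11}{364}\right) \frac{27984}{119} = - \frac{76956}{10829}$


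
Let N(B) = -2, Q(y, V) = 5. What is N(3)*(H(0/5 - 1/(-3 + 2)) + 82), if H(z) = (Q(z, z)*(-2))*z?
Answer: -144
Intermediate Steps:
H(z) = -10*z (H(z) = (5*(-2))*z = -10*z)
N(3)*(H(0/5 - 1/(-3 + 2)) + 82) = -2*(-10*(0/5 - 1/(-3 + 2)) + 82) = -2*(-10*(0*(⅕) - 1/(-1)) + 82) = -2*(-10*(0 - 1*(-1)) + 82) = -2*(-10*(0 + 1) + 82) = -2*(-10*1 + 82) = -2*(-10 + 82) = -2*72 = -144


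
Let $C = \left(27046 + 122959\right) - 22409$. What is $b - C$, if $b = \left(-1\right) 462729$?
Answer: $-590325$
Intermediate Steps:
$C = 127596$ ($C = 150005 - 22409 = 127596$)
$b = -462729$
$b - C = -462729 - 127596 = -590325$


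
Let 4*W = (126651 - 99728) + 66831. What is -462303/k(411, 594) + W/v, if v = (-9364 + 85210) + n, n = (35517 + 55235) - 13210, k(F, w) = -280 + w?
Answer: -70904372875/48163832 ≈ -1472.2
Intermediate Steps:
n = 77542 (n = 90752 - 13210 = 77542)
v = 153388 (v = (-9364 + 85210) + 77542 = 75846 + 77542 = 153388)
W = 46877/2 (W = ((126651 - 99728) + 66831)/4 = (26923 + 66831)/4 = (¼)*93754 = 46877/2 ≈ 23439.)
-462303/k(411, 594) + W/v = -462303/(-280 + 594) + (46877/2)/153388 = -462303/314 + (46877/2)*(1/153388) = -462303*1/314 + 46877/306776 = -462303/314 + 46877/306776 = -70904372875/48163832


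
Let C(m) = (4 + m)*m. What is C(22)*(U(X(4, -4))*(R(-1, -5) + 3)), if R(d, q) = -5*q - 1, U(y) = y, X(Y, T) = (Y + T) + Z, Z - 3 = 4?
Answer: 108108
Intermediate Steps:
Z = 7 (Z = 3 + 4 = 7)
X(Y, T) = 7 + T + Y (X(Y, T) = (Y + T) + 7 = (T + Y) + 7 = 7 + T + Y)
R(d, q) = -1 - 5*q
C(m) = m*(4 + m)
C(22)*(U(X(4, -4))*(R(-1, -5) + 3)) = (22*(4 + 22))*((7 - 4 + 4)*((-1 - 5*(-5)) + 3)) = (22*26)*(7*((-1 + 25) + 3)) = 572*(7*(24 + 3)) = 572*(7*27) = 572*189 = 108108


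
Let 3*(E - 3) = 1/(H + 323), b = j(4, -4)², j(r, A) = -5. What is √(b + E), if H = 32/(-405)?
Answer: √478935062197/130783 ≈ 5.2916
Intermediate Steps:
H = -32/405 (H = 32*(-1/405) = -32/405 ≈ -0.079012)
b = 25 (b = (-5)² = 25)
E = 392484/130783 (E = 3 + 1/(3*(-32/405 + 323)) = 3 + 1/(3*(130783/405)) = 3 + (⅓)*(405/130783) = 3 + 135/130783 = 392484/130783 ≈ 3.0010)
√(b + E) = √(25 + 392484/130783) = √(3662059/130783) = √478935062197/130783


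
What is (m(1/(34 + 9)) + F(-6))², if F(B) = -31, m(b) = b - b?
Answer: 961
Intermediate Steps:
m(b) = 0
(m(1/(34 + 9)) + F(-6))² = (0 - 31)² = (-31)² = 961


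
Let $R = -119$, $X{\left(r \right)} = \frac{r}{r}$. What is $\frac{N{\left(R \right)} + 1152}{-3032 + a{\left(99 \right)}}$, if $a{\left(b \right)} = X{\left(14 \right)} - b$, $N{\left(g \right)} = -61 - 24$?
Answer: $- \frac{1067}{3130} \approx -0.34089$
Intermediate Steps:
$X{\left(r \right)} = 1$
$N{\left(g \right)} = -85$
$a{\left(b \right)} = 1 - b$
$\frac{N{\left(R \right)} + 1152}{-3032 + a{\left(99 \right)}} = \frac{-85 + 1152}{-3032 + \left(1 - 99\right)} = \frac{1067}{-3032 + \left(1 - 99\right)} = \frac{1067}{-3032 - 98} = \frac{1067}{-3130} = 1067 \left(- \frac{1}{3130}\right) = - \frac{1067}{3130}$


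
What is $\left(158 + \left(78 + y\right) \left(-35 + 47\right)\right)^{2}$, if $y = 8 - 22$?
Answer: $857476$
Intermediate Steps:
$y = -14$
$\left(158 + \left(78 + y\right) \left(-35 + 47\right)\right)^{2} = \left(158 + \left(78 - 14\right) \left(-35 + 47\right)\right)^{2} = \left(158 + 64 \cdot 12\right)^{2} = \left(158 + 768\right)^{2} = 926^{2} = 857476$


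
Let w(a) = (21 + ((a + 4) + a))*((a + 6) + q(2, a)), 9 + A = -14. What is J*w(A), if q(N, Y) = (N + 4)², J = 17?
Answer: -6783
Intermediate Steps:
A = -23 (A = -9 - 14 = -23)
q(N, Y) = (4 + N)²
w(a) = (25 + 2*a)*(42 + a) (w(a) = (21 + ((a + 4) + a))*((a + 6) + (4 + 2)²) = (21 + ((4 + a) + a))*((6 + a) + 6²) = (21 + (4 + 2*a))*((6 + a) + 36) = (25 + 2*a)*(42 + a))
J*w(A) = 17*(1050 + 2*(-23)² + 109*(-23)) = 17*(1050 + 2*529 - 2507) = 17*(1050 + 1058 - 2507) = 17*(-399) = -6783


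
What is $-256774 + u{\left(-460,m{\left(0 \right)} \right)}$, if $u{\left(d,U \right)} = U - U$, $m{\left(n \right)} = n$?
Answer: $-256774$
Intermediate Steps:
$u{\left(d,U \right)} = 0$
$-256774 + u{\left(-460,m{\left(0 \right)} \right)} = -256774 + 0 = -256774$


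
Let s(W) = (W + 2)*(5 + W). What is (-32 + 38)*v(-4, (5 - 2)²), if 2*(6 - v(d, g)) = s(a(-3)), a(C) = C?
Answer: 42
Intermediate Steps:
s(W) = (2 + W)*(5 + W)
v(d, g) = 7 (v(d, g) = 6 - (10 + (-3)² + 7*(-3))/2 = 6 - (10 + 9 - 21)/2 = 6 - ½*(-2) = 6 + 1 = 7)
(-32 + 38)*v(-4, (5 - 2)²) = (-32 + 38)*7 = 6*7 = 42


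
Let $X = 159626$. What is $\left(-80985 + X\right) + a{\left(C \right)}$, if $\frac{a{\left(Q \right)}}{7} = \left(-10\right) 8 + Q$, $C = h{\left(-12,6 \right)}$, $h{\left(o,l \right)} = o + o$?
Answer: $77913$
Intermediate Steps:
$h{\left(o,l \right)} = 2 o$
$C = -24$ ($C = 2 \left(-12\right) = -24$)
$a{\left(Q \right)} = -560 + 7 Q$ ($a{\left(Q \right)} = 7 \left(\left(-10\right) 8 + Q\right) = 7 \left(-80 + Q\right) = -560 + 7 Q$)
$\left(-80985 + X\right) + a{\left(C \right)} = \left(-80985 + 159626\right) + \left(-560 + 7 \left(-24\right)\right) = 78641 - 728 = 77913$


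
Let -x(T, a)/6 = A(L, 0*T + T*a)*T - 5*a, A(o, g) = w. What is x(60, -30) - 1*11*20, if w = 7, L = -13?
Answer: -3640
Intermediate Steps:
A(o, g) = 7
x(T, a) = -42*T + 30*a (x(T, a) = -6*(7*T - 5*a) = -6*(-5*a + 7*T) = -42*T + 30*a)
x(60, -30) - 1*11*20 = (-42*60 + 30*(-30)) - 1*11*20 = (-2520 - 900) - 11*20 = -3420 - 1*220 = -3420 - 220 = -3640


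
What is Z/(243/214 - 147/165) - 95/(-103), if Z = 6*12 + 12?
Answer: 102107545/296537 ≈ 344.33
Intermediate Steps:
Z = 84 (Z = 72 + 12 = 84)
Z/(243/214 - 147/165) - 95/(-103) = 84/(243/214 - 147/165) - 95/(-103) = 84/(243*(1/214) - 147*1/165) - 95*(-1/103) = 84/(243/214 - 49/55) + 95/103 = 84/(2879/11770) + 95/103 = 84*(11770/2879) + 95/103 = 988680/2879 + 95/103 = 102107545/296537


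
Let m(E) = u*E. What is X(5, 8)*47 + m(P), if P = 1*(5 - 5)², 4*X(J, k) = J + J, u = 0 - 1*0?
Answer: 235/2 ≈ 117.50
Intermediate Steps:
u = 0 (u = 0 + 0 = 0)
X(J, k) = J/2 (X(J, k) = (J + J)/4 = (2*J)/4 = J/2)
P = 0 (P = 1*0² = 1*0 = 0)
m(E) = 0 (m(E) = 0*E = 0)
X(5, 8)*47 + m(P) = ((½)*5)*47 + 0 = (5/2)*47 + 0 = 235/2 + 0 = 235/2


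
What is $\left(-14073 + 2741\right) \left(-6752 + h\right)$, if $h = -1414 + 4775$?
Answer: $38426812$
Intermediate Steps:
$h = 3361$
$\left(-14073 + 2741\right) \left(-6752 + h\right) = \left(-14073 + 2741\right) \left(-6752 + 3361\right) = \left(-11332\right) \left(-3391\right) = 38426812$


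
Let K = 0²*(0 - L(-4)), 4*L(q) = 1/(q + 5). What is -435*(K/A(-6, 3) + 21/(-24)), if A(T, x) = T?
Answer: 3045/8 ≈ 380.63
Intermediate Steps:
L(q) = 1/(4*(5 + q)) (L(q) = 1/(4*(q + 5)) = 1/(4*(5 + q)))
K = 0 (K = 0²*(0 - 1/(4*(5 - 4))) = 0*(0 - 1/(4*1)) = 0*(0 - 1/4) = 0*(0 - 1*¼) = 0*(0 - ¼) = 0*(-¼) = 0)
-435*(K/A(-6, 3) + 21/(-24)) = -435*(0/(-6) + 21/(-24)) = -435*(0*(-⅙) + 21*(-1/24)) = -435*(0 - 7/8) = -435*(-7/8) = 3045/8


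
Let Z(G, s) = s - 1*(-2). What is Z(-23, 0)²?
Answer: 4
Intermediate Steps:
Z(G, s) = 2 + s (Z(G, s) = s + 2 = 2 + s)
Z(-23, 0)² = (2 + 0)² = 2² = 4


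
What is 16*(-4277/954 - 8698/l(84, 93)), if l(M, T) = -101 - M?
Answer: 60053176/88245 ≈ 680.53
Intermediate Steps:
16*(-4277/954 - 8698/l(84, 93)) = 16*(-4277/954 - 8698/(-101 - 1*84)) = 16*(-4277*1/954 - 8698/(-101 - 84)) = 16*(-4277/954 - 8698/(-185)) = 16*(-4277/954 - 8698*(-1/185)) = 16*(-4277/954 + 8698/185) = 16*(7506647/176490) = 60053176/88245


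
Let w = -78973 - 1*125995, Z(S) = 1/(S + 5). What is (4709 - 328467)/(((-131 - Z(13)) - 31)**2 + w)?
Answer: 104897592/57900743 ≈ 1.8117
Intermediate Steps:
Z(S) = 1/(5 + S)
w = -204968 (w = -78973 - 125995 = -204968)
(4709 - 328467)/(((-131 - Z(13)) - 31)**2 + w) = (4709 - 328467)/(((-131 - 1/(5 + 13)) - 31)**2 - 204968) = -323758/(((-131 - 1/18) - 31)**2 - 204968) = -323758/((-2359/18 - 31)**2 - 204968) = -323758/((-2917/18)**2 - 204968) = -323758/(8508889/324 - 204968) = -323758/(-57900743/324) = -323758*(-324/57900743) = 104897592/57900743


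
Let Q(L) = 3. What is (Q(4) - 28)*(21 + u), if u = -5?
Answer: -400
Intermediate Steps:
(Q(4) - 28)*(21 + u) = (3 - 28)*(21 - 5) = -25*16 = -400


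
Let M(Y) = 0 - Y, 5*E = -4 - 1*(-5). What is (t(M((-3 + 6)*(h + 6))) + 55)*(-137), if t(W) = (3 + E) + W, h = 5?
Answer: -17262/5 ≈ -3452.4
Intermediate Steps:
E = ⅕ (E = (-4 - 1*(-5))/5 = (-4 + 5)/5 = (⅕)*1 = ⅕ ≈ 0.20000)
M(Y) = -Y
t(W) = 16/5 + W (t(W) = (3 + ⅕) + W = 16/5 + W)
(t(M((-3 + 6)*(h + 6))) + 55)*(-137) = ((16/5 - (-3 + 6)*(5 + 6)) + 55)*(-137) = ((16/5 - 3*11) + 55)*(-137) = ((16/5 - 1*33) + 55)*(-137) = ((16/5 - 33) + 55)*(-137) = (-149/5 + 55)*(-137) = (126/5)*(-137) = -17262/5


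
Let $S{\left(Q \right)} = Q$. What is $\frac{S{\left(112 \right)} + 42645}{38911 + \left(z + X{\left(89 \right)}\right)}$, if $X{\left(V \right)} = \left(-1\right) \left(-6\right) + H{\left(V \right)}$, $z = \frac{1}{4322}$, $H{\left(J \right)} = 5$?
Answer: $\frac{184795754}{168220885} \approx 1.0985$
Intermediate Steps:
$z = \frac{1}{4322} \approx 0.00023137$
$X{\left(V \right)} = 11$ ($X{\left(V \right)} = \left(-1\right) \left(-6\right) + 5 = 6 + 5 = 11$)
$\frac{S{\left(112 \right)} + 42645}{38911 + \left(z + X{\left(89 \right)}\right)} = \frac{112 + 42645}{38911 + \left(\frac{1}{4322} + 11\right)} = \frac{42757}{38911 + \frac{47543}{4322}} = \frac{42757}{\frac{168220885}{4322}} = 42757 \cdot \frac{4322}{168220885} = \frac{184795754}{168220885}$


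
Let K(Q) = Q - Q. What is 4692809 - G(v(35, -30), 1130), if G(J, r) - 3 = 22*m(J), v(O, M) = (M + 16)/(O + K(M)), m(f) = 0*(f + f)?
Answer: 4692806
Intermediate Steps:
K(Q) = 0
m(f) = 0 (m(f) = 0*(2*f) = 0)
v(O, M) = (16 + M)/O (v(O, M) = (M + 16)/(O + 0) = (16 + M)/O)
G(J, r) = 3 (G(J, r) = 3 + 22*0 = 3 + 0 = 3)
4692809 - G(v(35, -30), 1130) = 4692809 - 1*3 = 4692809 - 3 = 4692806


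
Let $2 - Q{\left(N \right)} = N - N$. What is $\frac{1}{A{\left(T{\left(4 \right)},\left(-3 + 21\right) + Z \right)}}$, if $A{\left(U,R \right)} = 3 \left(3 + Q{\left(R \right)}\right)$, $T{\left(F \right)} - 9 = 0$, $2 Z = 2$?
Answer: $\frac{1}{15} \approx 0.066667$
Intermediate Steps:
$Z = 1$ ($Z = \frac{1}{2} \cdot 2 = 1$)
$Q{\left(N \right)} = 2$ ($Q{\left(N \right)} = 2 - \left(N - N\right) = 2 - 0 = 2 + 0 = 2$)
$T{\left(F \right)} = 9$ ($T{\left(F \right)} = 9 + 0 = 9$)
$A{\left(U,R \right)} = 15$ ($A{\left(U,R \right)} = 3 \left(3 + 2\right) = 3 \cdot 5 = 15$)
$\frac{1}{A{\left(T{\left(4 \right)},\left(-3 + 21\right) + Z \right)}} = \frac{1}{15}$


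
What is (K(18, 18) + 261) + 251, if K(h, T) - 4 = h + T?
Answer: 552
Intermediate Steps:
K(h, T) = 4 + T + h (K(h, T) = 4 + (h + T) = 4 + (T + h) = 4 + T + h)
(K(18, 18) + 261) + 251 = ((4 + 18 + 18) + 261) + 251 = (40 + 261) + 251 = 301 + 251 = 552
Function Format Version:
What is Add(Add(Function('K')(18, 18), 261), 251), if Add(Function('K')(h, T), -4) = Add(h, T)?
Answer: 552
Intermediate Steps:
Function('K')(h, T) = Add(4, T, h) (Function('K')(h, T) = Add(4, Add(h, T)) = Add(4, Add(T, h)) = Add(4, T, h))
Add(Add(Function('K')(18, 18), 261), 251) = Add(Add(Add(4, 18, 18), 261), 251) = Add(Add(40, 261), 251) = Add(301, 251) = 552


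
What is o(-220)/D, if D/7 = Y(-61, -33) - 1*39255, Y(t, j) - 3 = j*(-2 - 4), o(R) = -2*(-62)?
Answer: -62/136689 ≈ -0.00045358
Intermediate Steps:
o(R) = 124
Y(t, j) = 3 - 6*j (Y(t, j) = 3 + j*(-2 - 4) = 3 + j*(-6) = 3 - 6*j)
D = -273378 (D = 7*((3 - 6*(-33)) - 1*39255) = 7*((3 + 198) - 39255) = 7*(201 - 39255) = 7*(-39054) = -273378)
o(-220)/D = 124/(-273378) = 124*(-1/273378) = -62/136689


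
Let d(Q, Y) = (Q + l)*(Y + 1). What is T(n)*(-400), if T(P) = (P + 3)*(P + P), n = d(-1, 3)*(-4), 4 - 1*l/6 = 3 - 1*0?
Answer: -4928000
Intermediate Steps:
l = 6 (l = 24 - 6*(3 - 1*0) = 24 - 6*(3 + 0) = 24 - 6*3 = 24 - 18 = 6)
d(Q, Y) = (1 + Y)*(6 + Q) (d(Q, Y) = (Q + 6)*(Y + 1) = (6 + Q)*(1 + Y) = (1 + Y)*(6 + Q))
n = -80 (n = (6 - 1 + 6*3 - 1*3)*(-4) = (6 - 1 + 18 - 3)*(-4) = 20*(-4) = -80)
T(P) = 2*P*(3 + P) (T(P) = (3 + P)*(2*P) = 2*P*(3 + P))
T(n)*(-400) = (2*(-80)*(3 - 80))*(-400) = (2*(-80)*(-77))*(-400) = 12320*(-400) = -4928000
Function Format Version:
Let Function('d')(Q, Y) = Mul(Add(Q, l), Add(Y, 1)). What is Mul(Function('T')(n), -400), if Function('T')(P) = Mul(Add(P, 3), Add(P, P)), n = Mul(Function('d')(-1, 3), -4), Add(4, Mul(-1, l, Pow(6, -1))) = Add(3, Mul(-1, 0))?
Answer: -4928000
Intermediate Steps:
l = 6 (l = Add(24, Mul(-6, Add(3, Mul(-1, 0)))) = Add(24, Mul(-6, Add(3, 0))) = Add(24, Mul(-6, 3)) = Add(24, -18) = 6)
Function('d')(Q, Y) = Mul(Add(1, Y), Add(6, Q)) (Function('d')(Q, Y) = Mul(Add(Q, 6), Add(Y, 1)) = Mul(Add(6, Q), Add(1, Y)) = Mul(Add(1, Y), Add(6, Q)))
n = -80 (n = Mul(Add(6, -1, Mul(6, 3), Mul(-1, 3)), -4) = Mul(Add(6, -1, 18, -3), -4) = Mul(20, -4) = -80)
Function('T')(P) = Mul(2, P, Add(3, P)) (Function('T')(P) = Mul(Add(3, P), Mul(2, P)) = Mul(2, P, Add(3, P)))
Mul(Function('T')(n), -400) = Mul(Mul(2, -80, Add(3, -80)), -400) = Mul(Mul(2, -80, -77), -400) = Mul(12320, -400) = -4928000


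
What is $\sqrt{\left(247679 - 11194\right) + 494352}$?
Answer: $\sqrt{730837} \approx 854.89$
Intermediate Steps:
$\sqrt{\left(247679 - 11194\right) + 494352} = \sqrt{236485 + 494352} = \sqrt{730837}$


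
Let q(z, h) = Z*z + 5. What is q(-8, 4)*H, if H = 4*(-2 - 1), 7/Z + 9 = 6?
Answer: -284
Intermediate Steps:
Z = -7/3 (Z = 7/(-9 + 6) = 7/(-3) = 7*(-⅓) = -7/3 ≈ -2.3333)
H = -12 (H = 4*(-3) = -12)
q(z, h) = 5 - 7*z/3 (q(z, h) = -7*z/3 + 5 = 5 - 7*z/3)
q(-8, 4)*H = (5 - 7/3*(-8))*(-12) = (5 + 56/3)*(-12) = (71/3)*(-12) = -284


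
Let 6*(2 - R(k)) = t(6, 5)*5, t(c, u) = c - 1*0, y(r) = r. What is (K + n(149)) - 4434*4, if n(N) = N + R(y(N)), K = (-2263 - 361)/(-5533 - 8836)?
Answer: -252748086/14369 ≈ -17590.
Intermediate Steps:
t(c, u) = c (t(c, u) = c + 0 = c)
R(k) = -3 (R(k) = 2 - 5 = -3)
K = 2624/14369 (K = -2624/(-14369) = -2624*(-1/14369) = 2624/14369 ≈ 0.18262)
n(N) = -3 + N (n(N) = N - 3 = -3 + N)
(K + n(149)) - 4434*4 = (2624/14369 + (-3 + 149)) - 4434*4 = (2624/14369 + 146) - 17736 = 2100498/14369 - 17736 = -252748086/14369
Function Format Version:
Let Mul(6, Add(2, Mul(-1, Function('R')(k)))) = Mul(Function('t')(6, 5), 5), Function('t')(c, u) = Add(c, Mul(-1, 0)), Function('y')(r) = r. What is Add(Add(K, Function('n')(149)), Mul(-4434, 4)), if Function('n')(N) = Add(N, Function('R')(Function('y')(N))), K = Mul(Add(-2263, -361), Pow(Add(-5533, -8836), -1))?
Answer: Rational(-252748086, 14369) ≈ -17590.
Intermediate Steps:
Function('t')(c, u) = c (Function('t')(c, u) = Add(c, 0) = c)
Function('R')(k) = -3 (Function('R')(k) = Add(2, Mul(Rational(-1, 6), Mul(6, 5))) = Add(2, Mul(Rational(-1, 6), 30)) = Add(2, -5) = -3)
K = Rational(2624, 14369) (K = Mul(-2624, Pow(-14369, -1)) = Mul(-2624, Rational(-1, 14369)) = Rational(2624, 14369) ≈ 0.18262)
Function('n')(N) = Add(-3, N) (Function('n')(N) = Add(N, -3) = Add(-3, N))
Add(Add(K, Function('n')(149)), Mul(-4434, 4)) = Add(Add(Rational(2624, 14369), Add(-3, 149)), Mul(-4434, 4)) = Add(Add(Rational(2624, 14369), 146), -17736) = Add(Rational(2100498, 14369), -17736) = Rational(-252748086, 14369)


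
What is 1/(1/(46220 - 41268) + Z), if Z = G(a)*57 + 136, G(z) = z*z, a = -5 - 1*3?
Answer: 4952/18738369 ≈ 0.00026427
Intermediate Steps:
a = -8 (a = -5 - 3 = -8)
G(z) = z²
Z = 3784 (Z = (-8)²*57 + 136 = 64*57 + 136 = 3648 + 136 = 3784)
1/(1/(46220 - 41268) + Z) = 1/(1/(46220 - 41268) + 3784) = 1/(1/4952 + 3784) = 1/(18738369/4952) = 4952/18738369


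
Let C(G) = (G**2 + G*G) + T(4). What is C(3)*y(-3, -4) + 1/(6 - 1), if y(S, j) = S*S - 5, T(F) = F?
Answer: 441/5 ≈ 88.200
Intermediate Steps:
y(S, j) = -5 + S**2 (y(S, j) = S**2 - 5 = -5 + S**2)
C(G) = 4 + 2*G**2 (C(G) = (G**2 + G*G) + 4 = (G**2 + G**2) + 4 = 2*G**2 + 4 = 4 + 2*G**2)
C(3)*y(-3, -4) + 1/(6 - 1) = (4 + 2*3**2)*(-5 + (-3)**2) + 1/(6 - 1) = (4 + 2*9)*(-5 + 9) + 1/5 = (4 + 18)*4 + 1/5 = 22*4 + 1/5 = 88 + 1/5 = 441/5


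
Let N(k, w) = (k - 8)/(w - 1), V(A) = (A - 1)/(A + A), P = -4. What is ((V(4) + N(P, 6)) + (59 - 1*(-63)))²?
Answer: 23030401/1600 ≈ 14394.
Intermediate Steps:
V(A) = (-1 + A)/(2*A) (V(A) = (-1 + A)/((2*A)) = (-1 + A)*(1/(2*A)) = (-1 + A)/(2*A))
N(k, w) = (-8 + k)/(-1 + w)
((V(4) + N(P, 6)) + (59 - 1*(-63)))² = (((½)*(-1 + 4)/4 + (-8 - 4)/(-1 + 6)) + (59 - 1*(-63)))² = (((½)*(¼)*3 - 12/5) + (59 + 63))² = ((3/8 + (⅕)*(-12)) + 122)² = ((3/8 - 12/5) + 122)² = (-81/40 + 122)² = (4799/40)² = 23030401/1600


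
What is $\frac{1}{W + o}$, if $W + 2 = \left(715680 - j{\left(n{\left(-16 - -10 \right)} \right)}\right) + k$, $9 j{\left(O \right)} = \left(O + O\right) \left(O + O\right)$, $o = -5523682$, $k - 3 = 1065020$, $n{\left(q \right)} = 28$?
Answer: $- \frac{9}{33689965} \approx -2.6714 \cdot 10^{-7}$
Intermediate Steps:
$k = 1065023$ ($k = 3 + 1065020 = 1065023$)
$j{\left(O \right)} = \frac{4 O^{2}}{9}$ ($j{\left(O \right)} = \frac{\left(O + O\right) \left(O + O\right)}{9} = \frac{2 O 2 O}{9} = \frac{4 O^{2}}{9}$)
$W = \frac{16023173}{9}$ ($W = -2 + \left(\left(715680 - \frac{4 \cdot 28^{2}}{9}\right) + 1065023\right) = -2 + \left(\left(715680 - \frac{4}{9} \cdot 784\right) + 1065023\right) = -2 + \left(\left(715680 - \frac{3136}{9}\right) + 1065023\right) = -2 + \left(\frac{6437984}{9} + 1065023\right) = -2 + \frac{16023191}{9} = \frac{16023173}{9} \approx 1.7804 \cdot 10^{6}$)
$\frac{1}{W + o} = \frac{1}{\frac{16023173}{9} - 5523682} = \frac{1}{- \frac{33689965}{9}} = - \frac{9}{33689965}$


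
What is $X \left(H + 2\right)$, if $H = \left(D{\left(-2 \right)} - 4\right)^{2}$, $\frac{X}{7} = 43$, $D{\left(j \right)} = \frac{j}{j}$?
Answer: $3311$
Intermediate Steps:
$D{\left(j \right)} = 1$
$X = 301$ ($X = 7 \cdot 43 = 301$)
$H = 9$ ($H = \left(1 - 4\right)^{2} = \left(-3\right)^{2} = 9$)
$X \left(H + 2\right) = 301 \left(9 + 2\right) = 301 \cdot 11 = 3311$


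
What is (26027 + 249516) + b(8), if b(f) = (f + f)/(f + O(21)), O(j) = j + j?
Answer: 6888583/25 ≈ 2.7554e+5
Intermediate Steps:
O(j) = 2*j
b(f) = 2*f/(42 + f) (b(f) = (f + f)/(f + 2*21) = (2*f)/(f + 42) = (2*f)/(42 + f) = 2*f/(42 + f))
(26027 + 249516) + b(8) = (26027 + 249516) + 2*8/(42 + 8) = 275543 + 2*8/50 = 275543 + 2*8*(1/50) = 275543 + 8/25 = 6888583/25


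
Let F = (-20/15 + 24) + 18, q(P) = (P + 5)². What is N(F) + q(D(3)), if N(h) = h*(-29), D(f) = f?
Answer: -3346/3 ≈ -1115.3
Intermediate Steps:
q(P) = (5 + P)²
F = 122/3 (F = (-20*1/15 + 24) + 18 = (-4/3 + 24) + 18 = 68/3 + 18 = 122/3 ≈ 40.667)
N(h) = -29*h
N(F) + q(D(3)) = -29*122/3 + (5 + 3)² = -3538/3 + 8² = -3538/3 + 64 = -3346/3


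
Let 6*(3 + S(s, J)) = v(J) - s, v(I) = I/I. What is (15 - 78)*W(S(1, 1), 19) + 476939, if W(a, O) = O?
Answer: 475742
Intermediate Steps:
v(I) = 1
S(s, J) = -17/6 - s/6 (S(s, J) = -3 + (1 - s)/6 = -3 + (⅙ - s/6) = -17/6 - s/6)
(15 - 78)*W(S(1, 1), 19) + 476939 = (15 - 78)*19 + 476939 = -63*19 + 476939 = -1197 + 476939 = 475742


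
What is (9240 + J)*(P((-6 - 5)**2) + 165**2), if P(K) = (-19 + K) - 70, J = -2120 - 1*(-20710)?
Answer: 758562310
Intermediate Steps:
J = 18590 (J = -2120 + 20710 = 18590)
P(K) = -89 + K
(9240 + J)*(P((-6 - 5)**2) + 165**2) = (9240 + 18590)*((-89 + (-6 - 5)**2) + 165**2) = 27830*((-89 + (-11)**2) + 27225) = 27830*((-89 + 121) + 27225) = 27830*(32 + 27225) = 27830*27257 = 758562310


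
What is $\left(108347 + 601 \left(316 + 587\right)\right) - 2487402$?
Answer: $-1836352$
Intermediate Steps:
$\left(108347 + 601 \left(316 + 587\right)\right) - 2487402 = \left(108347 + 601 \cdot 903\right) - 2487402 = \left(108347 + 542703\right) - 2487402 = 651050 - 2487402 = -1836352$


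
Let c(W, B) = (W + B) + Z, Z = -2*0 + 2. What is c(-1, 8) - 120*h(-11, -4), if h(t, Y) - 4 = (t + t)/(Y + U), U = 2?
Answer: -1791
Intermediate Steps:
h(t, Y) = 4 + 2*t/(2 + Y) (h(t, Y) = 4 + (t + t)/(Y + 2) = 4 + (2*t)/(2 + Y) = 4 + 2*t/(2 + Y))
Z = 2 (Z = 0 + 2 = 2)
c(W, B) = 2 + B + W (c(W, B) = (W + B) + 2 = (B + W) + 2 = 2 + B + W)
c(-1, 8) - 120*h(-11, -4) = (2 + 8 - 1) - 240*(4 - 11 + 2*(-4))/(2 - 4) = 9 - 240*(4 - 11 - 8)/(-2) = 9 - 240*(-1)*(-15)/2 = 9 - 120*15 = 9 - 1800 = -1791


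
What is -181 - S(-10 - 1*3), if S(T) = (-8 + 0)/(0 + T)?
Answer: -2361/13 ≈ -181.62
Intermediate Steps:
S(T) = -8/T
-181 - S(-10 - 1*3) = -181 - (-8)/(-10 - 1*3) = -181 - (-8)/(-10 - 3) = -181 - (-8)/(-13) = -181 - (-8)*(-1)/13 = -181 - 1*8/13 = -181 - 8/13 = -2361/13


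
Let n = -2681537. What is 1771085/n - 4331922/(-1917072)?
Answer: 1370151943499/856783249944 ≈ 1.5992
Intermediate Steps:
1771085/n - 4331922/(-1917072) = 1771085/(-2681537) - 4331922/(-1917072) = 1771085*(-1/2681537) - 4331922*(-1/1917072) = -1771085/2681537 + 721987/319512 = 1370151943499/856783249944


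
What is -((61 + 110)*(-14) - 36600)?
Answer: 38994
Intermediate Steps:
-((61 + 110)*(-14) - 36600) = -(171*(-14) - 36600) = -(-2394 - 36600) = -1*(-38994) = 38994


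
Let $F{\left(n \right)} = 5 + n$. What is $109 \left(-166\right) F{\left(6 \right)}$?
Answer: $-199034$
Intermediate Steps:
$109 \left(-166\right) F{\left(6 \right)} = 109 \left(-166\right) \left(5 + 6\right) = \left(-18094\right) 11 = -199034$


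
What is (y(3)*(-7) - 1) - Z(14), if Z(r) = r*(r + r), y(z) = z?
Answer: -414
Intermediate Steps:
Z(r) = 2*r² (Z(r) = r*(2*r) = 2*r²)
(y(3)*(-7) - 1) - Z(14) = (3*(-7) - 1) - 2*14² = (-21 - 1) - 2*196 = -22 - 1*392 = -22 - 392 = -414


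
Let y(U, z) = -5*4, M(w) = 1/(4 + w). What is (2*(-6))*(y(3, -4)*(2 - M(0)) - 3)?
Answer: 456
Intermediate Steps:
y(U, z) = -20
(2*(-6))*(y(3, -4)*(2 - M(0)) - 3) = (2*(-6))*(-20*(2 - 1/(4 + 0)) - 3) = -12*(-20*(2 - 1/4) - 3) = -12*(-20*(2 - 1*¼) - 3) = -12*(-20*(2 - ¼) - 3) = -12*(-20*7/4 - 3) = -12*(-35 - 3) = -12*(-38) = 456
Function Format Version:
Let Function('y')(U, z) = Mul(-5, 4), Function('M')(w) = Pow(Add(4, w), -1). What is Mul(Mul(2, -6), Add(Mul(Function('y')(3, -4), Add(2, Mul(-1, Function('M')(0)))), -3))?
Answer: 456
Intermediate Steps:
Function('y')(U, z) = -20
Mul(Mul(2, -6), Add(Mul(Function('y')(3, -4), Add(2, Mul(-1, Function('M')(0)))), -3)) = Mul(Mul(2, -6), Add(Mul(-20, Add(2, Mul(-1, Pow(Add(4, 0), -1)))), -3)) = Mul(-12, Add(Mul(-20, Add(2, Mul(-1, Pow(4, -1)))), -3)) = Mul(-12, Add(Mul(-20, Add(2, Mul(-1, Rational(1, 4)))), -3)) = Mul(-12, Add(Mul(-20, Add(2, Rational(-1, 4))), -3)) = Mul(-12, Add(Mul(-20, Rational(7, 4)), -3)) = Mul(-12, Add(-35, -3)) = Mul(-12, -38) = 456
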